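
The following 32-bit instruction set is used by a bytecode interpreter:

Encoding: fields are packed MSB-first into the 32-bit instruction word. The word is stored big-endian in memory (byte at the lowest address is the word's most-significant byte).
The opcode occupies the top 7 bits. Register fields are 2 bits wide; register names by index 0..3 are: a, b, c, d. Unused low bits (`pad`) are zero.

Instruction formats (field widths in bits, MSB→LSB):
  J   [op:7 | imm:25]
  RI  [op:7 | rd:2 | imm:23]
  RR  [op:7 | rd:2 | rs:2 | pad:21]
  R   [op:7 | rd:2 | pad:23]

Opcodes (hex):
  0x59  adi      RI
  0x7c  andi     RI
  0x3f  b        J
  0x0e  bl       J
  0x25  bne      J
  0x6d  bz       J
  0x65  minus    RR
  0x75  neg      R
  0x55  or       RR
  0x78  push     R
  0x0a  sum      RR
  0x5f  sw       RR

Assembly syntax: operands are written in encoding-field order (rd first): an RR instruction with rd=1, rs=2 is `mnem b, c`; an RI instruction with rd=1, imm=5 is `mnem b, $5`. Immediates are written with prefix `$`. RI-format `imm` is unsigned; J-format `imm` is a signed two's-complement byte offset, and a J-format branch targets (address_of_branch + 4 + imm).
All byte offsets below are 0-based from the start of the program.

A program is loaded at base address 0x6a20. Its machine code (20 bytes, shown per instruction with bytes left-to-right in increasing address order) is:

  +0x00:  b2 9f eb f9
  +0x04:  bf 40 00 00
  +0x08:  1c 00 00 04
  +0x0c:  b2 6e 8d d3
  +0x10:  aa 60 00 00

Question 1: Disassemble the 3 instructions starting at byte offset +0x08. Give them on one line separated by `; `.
@+08  big-endian(1c 00 00 04) = 0x1c000004
  top 7b → 0xe → bl [J]
  imm: (w>>0)&0x1ffffff=0x4 → $4
@+0c  big-endian(b2 6e 8d d3) = 0xb26e8dd3
  top 7b → 0x59 → adi [RI]
  rd: (w>>23)&0x3=0x0 → a
  imm: (w>>0)&0x7fffff=0x6e8dd3 → $7245267
@+10  big-endian(aa 60 00 00) = 0xaa600000
  top 7b → 0x55 → or [RR]
  rd: (w>>23)&0x3=0x0 → a
  rs: (w>>21)&0x3=0x3 → d

bl $4; adi a, $7245267; or a, d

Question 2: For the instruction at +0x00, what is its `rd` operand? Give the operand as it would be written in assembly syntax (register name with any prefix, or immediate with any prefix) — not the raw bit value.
@+00  big-endian(b2 9f eb f9) = 0xb29febf9
  op=0xb29febf9>>25=0x59 ⇒ adi (RI)
  rd: (w>>23)&0x3=0x1 → b
  imm: (w>>0)&0x7fffff=0x1febf9 → $2092025

b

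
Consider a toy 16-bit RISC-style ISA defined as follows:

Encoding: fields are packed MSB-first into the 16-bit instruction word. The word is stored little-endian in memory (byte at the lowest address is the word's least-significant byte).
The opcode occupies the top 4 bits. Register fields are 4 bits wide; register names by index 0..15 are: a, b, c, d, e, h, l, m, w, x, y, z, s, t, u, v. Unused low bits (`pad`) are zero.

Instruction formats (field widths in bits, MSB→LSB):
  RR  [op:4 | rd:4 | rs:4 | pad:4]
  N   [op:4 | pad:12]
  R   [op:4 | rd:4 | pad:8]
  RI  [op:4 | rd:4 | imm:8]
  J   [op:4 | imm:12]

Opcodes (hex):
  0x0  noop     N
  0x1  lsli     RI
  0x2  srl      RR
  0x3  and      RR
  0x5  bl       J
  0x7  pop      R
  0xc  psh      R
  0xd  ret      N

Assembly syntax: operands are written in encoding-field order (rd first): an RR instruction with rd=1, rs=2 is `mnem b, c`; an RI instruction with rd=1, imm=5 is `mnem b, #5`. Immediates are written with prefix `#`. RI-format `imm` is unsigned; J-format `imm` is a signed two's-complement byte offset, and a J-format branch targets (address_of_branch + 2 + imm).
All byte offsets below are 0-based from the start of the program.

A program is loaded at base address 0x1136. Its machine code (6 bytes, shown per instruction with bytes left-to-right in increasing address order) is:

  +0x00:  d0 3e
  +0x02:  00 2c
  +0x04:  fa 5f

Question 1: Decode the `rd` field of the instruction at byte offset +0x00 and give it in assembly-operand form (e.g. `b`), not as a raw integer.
u

off 0x00: read d0 3e as little → 0x3ed0
  op=0x3ed0>>12=0x3 ⇒ and (RR)
  rd: (w>>8)&0xf=0xe → u
  rs: (w>>4)&0xf=0xd → t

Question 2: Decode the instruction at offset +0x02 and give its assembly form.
srl s, a

@+02  little-endian(00 2c) = 0x2c00
  op=0x2c00>>12=0x2 ⇒ srl (RR)
  [11:8] rd=12 = s
  [7:4] rs=0 = a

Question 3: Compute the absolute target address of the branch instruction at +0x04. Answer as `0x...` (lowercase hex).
0x1136

+0x04: fa 5f ⇒ word 0x5ffa (little)
  op=0x5ffa>>12=0x5 ⇒ bl (J)
  imm@[11:0]=0xffa (s12→-6) ⇒ #-6
  target = base 0x1136 + off 0x04 + 2 + imm -6 = 0x1136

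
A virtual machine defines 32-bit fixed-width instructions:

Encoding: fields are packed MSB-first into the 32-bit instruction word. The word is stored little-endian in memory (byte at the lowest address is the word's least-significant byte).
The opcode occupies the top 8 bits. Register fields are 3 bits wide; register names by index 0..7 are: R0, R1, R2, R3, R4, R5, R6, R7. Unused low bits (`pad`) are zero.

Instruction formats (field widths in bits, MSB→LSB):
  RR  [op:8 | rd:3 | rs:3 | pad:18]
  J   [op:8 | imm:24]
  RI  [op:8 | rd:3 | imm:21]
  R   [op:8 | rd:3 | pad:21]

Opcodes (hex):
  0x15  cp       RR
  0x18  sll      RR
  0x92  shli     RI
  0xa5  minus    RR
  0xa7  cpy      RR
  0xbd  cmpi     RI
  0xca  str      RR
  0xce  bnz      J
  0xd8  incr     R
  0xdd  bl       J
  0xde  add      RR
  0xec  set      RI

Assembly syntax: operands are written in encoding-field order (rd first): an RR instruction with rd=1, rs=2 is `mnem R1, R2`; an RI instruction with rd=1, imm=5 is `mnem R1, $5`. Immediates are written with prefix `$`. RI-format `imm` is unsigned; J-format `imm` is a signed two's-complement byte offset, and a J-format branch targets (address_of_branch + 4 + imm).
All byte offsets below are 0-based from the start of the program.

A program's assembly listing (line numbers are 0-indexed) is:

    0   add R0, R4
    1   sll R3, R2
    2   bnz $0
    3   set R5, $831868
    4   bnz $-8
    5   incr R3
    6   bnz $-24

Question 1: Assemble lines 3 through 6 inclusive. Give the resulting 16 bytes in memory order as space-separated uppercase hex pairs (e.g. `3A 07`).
7C B1 AC EC F8 FF FF CE 00 00 60 D8 E8 FF FF CE

3. set fields op=0xec:8|rd=5:3|imm=831868:21 → word ecacb17ch → 7c b1 ac ec
4. bnz fields op=0xce:8|imm=-8:24 → word cefffff8h → f8 ff ff ce
5. incr fields op=0xd8:8|rd=3:3|pad=0:21 → word d8600000h → 00 00 60 d8
6. bnz fields op=0xce:8|imm=-24:24 → word ceffffe8h → e8 ff ff ce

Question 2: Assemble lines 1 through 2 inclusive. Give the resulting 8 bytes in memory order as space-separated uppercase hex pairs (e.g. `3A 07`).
L1: sll op=0x18:8|rd=3:3|rs=2:3|pad=0:18 ⇒ 0x18680000 ⇒ little 00 00 68 18
L2: bnz op=0xce:8|imm=0:24 ⇒ 0xce000000 ⇒ little 00 00 00 ce

00 00 68 18 00 00 00 CE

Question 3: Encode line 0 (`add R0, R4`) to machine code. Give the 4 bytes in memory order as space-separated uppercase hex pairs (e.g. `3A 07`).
L0: add op=0xde:8|rd=0:3|rs=4:3|pad=0:18 ⇒ 0xde100000 ⇒ little 00 00 10 de

00 00 10 DE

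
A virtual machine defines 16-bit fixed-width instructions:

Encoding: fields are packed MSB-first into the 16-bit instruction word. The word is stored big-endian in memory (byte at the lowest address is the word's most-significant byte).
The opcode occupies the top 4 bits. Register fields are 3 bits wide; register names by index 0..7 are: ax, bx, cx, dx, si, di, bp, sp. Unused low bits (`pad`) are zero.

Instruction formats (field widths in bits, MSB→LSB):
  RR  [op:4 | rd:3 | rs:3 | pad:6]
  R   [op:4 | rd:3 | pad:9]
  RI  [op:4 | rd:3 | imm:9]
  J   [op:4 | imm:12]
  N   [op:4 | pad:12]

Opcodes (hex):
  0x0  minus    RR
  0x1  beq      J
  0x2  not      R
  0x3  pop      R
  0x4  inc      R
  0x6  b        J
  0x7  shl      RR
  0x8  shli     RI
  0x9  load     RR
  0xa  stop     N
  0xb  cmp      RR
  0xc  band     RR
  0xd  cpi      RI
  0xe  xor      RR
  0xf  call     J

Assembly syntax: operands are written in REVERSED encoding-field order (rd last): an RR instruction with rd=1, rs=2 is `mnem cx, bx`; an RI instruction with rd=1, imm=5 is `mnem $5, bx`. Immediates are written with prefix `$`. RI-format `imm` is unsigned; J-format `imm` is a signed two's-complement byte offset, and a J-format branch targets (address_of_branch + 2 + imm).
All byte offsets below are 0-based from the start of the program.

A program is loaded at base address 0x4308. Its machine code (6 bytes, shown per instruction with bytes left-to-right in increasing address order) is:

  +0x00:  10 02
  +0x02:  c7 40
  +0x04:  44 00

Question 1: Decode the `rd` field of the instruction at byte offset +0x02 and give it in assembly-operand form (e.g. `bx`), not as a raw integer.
dx

[02] c7 40 → 0xc740
  op=0xc740>>12=0xc ⇒ band (RR)
  [11:9] rd=3 = dx
  [8:6] rs=5 = di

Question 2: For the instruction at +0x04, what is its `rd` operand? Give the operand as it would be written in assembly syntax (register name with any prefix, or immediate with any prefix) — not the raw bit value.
cx

[04] 44 00 → 0x4400
  top 4b → 0x4 → inc [R]
  rd@[11:9]=0x2 ⇒ cx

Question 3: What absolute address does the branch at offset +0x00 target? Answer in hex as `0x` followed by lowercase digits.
+0x00: 10 02 ⇒ word 0x1002 (big)
  op=0x1002>>12=0x1 ⇒ beq (J)
  [11:0] imm=2 = $2
  target = base 0x4308 + off 0x00 + 2 + imm 2 = 0x430c

0x430c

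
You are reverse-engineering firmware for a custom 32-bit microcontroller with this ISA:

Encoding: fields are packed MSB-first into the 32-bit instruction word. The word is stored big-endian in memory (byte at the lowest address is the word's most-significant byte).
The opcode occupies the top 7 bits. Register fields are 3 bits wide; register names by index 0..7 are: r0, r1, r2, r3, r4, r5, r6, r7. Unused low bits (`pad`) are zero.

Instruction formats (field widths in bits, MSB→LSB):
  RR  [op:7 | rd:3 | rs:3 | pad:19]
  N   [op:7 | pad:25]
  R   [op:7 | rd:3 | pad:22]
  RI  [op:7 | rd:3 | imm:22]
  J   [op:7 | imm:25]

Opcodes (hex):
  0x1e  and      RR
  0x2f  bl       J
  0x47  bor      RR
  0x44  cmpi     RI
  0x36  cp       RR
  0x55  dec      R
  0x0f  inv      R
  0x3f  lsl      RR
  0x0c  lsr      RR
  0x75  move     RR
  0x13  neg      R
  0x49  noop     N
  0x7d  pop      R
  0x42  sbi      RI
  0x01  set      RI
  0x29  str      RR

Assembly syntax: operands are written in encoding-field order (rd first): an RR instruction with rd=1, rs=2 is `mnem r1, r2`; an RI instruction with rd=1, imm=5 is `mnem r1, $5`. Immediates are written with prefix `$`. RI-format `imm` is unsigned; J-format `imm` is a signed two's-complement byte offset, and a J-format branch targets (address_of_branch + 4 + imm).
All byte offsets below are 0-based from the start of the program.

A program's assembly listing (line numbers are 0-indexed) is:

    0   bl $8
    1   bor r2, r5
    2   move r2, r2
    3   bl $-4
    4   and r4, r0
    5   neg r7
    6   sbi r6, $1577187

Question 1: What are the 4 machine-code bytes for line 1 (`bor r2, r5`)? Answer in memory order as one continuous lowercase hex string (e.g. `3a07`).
line 1 (bor): pack op=0x47:7|rd=2:3|rs=5:3|pad=0:19 = 0x8ea80000; big→ 8e a8 00 00

8ea80000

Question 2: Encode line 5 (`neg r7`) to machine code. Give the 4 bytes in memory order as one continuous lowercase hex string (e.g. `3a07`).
line 5 (neg): pack op=0x13:7|rd=7:3|pad=0:22 = 0x27c00000; big→ 27 c0 00 00

27c00000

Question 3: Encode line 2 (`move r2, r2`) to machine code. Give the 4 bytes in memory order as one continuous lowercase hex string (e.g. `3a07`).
L2: move op=0x75:7|rd=2:3|rs=2:3|pad=0:19 ⇒ 0xea900000 ⇒ big ea 90 00 00

ea900000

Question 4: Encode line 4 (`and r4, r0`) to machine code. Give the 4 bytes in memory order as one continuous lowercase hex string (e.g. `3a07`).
L4: and op=0x1e:7|rd=4:3|rs=0:3|pad=0:19 ⇒ 0x3d000000 ⇒ big 3d 00 00 00

3d000000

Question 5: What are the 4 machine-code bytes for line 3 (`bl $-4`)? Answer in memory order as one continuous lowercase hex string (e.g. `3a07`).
3. bl fields op=0x2f:7|imm=-4:25 → word 5ffffffch → 5f ff ff fc

5ffffffc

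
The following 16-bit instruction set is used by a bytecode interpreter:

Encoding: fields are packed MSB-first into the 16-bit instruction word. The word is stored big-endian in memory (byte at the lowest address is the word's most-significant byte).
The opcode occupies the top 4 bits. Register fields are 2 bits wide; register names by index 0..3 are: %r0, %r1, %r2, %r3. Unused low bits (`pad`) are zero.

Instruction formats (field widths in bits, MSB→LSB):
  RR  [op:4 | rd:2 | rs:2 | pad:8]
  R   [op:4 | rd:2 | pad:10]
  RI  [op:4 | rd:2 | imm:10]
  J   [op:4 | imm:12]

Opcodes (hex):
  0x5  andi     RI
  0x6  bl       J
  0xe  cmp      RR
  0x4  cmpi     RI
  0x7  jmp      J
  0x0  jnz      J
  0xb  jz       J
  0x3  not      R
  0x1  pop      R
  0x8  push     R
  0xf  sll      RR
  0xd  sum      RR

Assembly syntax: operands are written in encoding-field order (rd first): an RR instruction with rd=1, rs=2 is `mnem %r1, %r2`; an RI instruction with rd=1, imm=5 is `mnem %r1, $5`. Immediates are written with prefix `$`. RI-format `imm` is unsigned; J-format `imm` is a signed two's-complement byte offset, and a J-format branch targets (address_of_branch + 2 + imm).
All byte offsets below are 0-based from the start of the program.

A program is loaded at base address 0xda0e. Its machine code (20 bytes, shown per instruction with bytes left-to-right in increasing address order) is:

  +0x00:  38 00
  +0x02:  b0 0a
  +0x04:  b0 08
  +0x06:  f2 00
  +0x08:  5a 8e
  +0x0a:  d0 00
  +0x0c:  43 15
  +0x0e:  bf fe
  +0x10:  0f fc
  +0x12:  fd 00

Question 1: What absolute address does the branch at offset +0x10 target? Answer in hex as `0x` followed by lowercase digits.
off 0x10: read 0f fc as big → 0x0ffc
  top 4b → 0x0 → jnz [J]
  imm@[11:0]=0xffc (s12→-4) ⇒ $-4
  target = base 0xda0e + off 0x10 + 2 + imm -4 = 0xda1c

0xda1c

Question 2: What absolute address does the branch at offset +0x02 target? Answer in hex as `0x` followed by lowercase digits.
0xda1c

@+02  big-endian(b0 0a) = 0xb00a
  op=0xb00a>>12=0xb ⇒ jz (J)
  imm: (w>>0)&0xfff=0xa → $10
  target = base 0xda0e + off 0x02 + 2 + imm 10 = 0xda1c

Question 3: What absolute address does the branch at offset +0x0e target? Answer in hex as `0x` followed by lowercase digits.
0xda1c

[0e] bf fe → 0xbffe
  top 4b → 0xb → jz [J]
  imm: (w>>0)&0xfff=0xffe (s12→-2) → $-2
  target = base 0xda0e + off 0x0e + 2 + imm -2 = 0xda1c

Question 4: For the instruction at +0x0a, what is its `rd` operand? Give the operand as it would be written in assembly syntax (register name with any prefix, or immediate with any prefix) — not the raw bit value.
%r0

[0a] d0 00 → 0xd000
  top 4b → 0xd → sum [RR]
  rd@[11:10]=0x0 ⇒ %r0
  rs@[9:8]=0x0 ⇒ %r0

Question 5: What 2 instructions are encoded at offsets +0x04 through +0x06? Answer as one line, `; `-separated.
[04] b0 08 → 0xb008
  opcode bits[15:12]=0xb: jz/J
  imm: (w>>0)&0xfff=0x8 → $8
[06] f2 00 → 0xf200
  opcode bits[15:12]=0xf: sll/RR
  rd: (w>>10)&0x3=0x0 → %r0
  rs: (w>>8)&0x3=0x2 → %r2

jz $8; sll %r0, %r2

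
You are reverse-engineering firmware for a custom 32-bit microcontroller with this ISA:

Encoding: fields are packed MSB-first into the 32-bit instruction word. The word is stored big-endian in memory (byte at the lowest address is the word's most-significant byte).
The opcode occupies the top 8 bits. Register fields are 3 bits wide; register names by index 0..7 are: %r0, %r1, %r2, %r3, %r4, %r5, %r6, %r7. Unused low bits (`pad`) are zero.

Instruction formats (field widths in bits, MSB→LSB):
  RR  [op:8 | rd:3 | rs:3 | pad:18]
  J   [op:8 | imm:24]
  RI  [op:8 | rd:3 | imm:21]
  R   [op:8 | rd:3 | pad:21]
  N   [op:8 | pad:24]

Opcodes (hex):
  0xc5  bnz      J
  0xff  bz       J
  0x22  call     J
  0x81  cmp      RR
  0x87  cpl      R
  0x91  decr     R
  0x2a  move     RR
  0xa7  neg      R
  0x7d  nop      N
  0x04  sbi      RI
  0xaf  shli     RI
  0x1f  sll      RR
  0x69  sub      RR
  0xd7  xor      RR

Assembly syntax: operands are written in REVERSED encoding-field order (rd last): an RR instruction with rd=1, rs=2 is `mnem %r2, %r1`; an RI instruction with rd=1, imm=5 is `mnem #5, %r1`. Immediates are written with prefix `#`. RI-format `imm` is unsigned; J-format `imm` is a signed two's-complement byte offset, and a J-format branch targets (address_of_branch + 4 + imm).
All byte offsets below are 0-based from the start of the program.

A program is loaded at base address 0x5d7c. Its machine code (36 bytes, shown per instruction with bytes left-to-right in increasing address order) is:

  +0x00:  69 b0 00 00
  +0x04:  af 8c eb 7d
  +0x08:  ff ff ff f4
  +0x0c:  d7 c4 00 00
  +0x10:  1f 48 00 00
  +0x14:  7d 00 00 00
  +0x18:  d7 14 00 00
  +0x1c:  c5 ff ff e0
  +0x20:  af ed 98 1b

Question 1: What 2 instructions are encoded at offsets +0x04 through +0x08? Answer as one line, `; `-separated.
shli #846717, %r4; bz #-12

@+04  big-endian(af 8c eb 7d) = 0xaf8ceb7d
  op=0xaf8ceb7d>>24=0xaf ⇒ shli (RI)
  [23:21] rd=4 = %r4
  [20:0] imm=846717 = #846717
@+08  big-endian(ff ff ff f4) = 0xfffffff4
  op=0xfffffff4>>24=0xff ⇒ bz (J)
  [23:0] imm=16777204 (s24→-12) = #-12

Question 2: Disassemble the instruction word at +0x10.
sll %r2, %r2

off 0x10: read 1f 48 00 00 as big → 0x1f480000
  op=0x1f480000>>24=0x1f ⇒ sll (RR)
  rd@[23:21]=0x2 ⇒ %r2
  rs@[20:18]=0x2 ⇒ %r2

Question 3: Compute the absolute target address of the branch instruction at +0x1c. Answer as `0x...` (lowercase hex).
off 0x1c: read c5 ff ff e0 as big → 0xc5ffffe0
  opcode bits[31:24]=0xc5: bnz/J
  [23:0] imm=16777184 (s24→-32) = #-32
  target = base 0x5d7c + off 0x1c + 4 + imm -32 = 0x5d7c

0x5d7c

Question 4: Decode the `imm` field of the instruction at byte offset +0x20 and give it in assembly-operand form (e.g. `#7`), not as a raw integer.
#890907

+0x20: af ed 98 1b ⇒ word 0xafed981b (big)
  opcode bits[31:24]=0xaf: shli/RI
  [23:21] rd=7 = %r7
  [20:0] imm=890907 = #890907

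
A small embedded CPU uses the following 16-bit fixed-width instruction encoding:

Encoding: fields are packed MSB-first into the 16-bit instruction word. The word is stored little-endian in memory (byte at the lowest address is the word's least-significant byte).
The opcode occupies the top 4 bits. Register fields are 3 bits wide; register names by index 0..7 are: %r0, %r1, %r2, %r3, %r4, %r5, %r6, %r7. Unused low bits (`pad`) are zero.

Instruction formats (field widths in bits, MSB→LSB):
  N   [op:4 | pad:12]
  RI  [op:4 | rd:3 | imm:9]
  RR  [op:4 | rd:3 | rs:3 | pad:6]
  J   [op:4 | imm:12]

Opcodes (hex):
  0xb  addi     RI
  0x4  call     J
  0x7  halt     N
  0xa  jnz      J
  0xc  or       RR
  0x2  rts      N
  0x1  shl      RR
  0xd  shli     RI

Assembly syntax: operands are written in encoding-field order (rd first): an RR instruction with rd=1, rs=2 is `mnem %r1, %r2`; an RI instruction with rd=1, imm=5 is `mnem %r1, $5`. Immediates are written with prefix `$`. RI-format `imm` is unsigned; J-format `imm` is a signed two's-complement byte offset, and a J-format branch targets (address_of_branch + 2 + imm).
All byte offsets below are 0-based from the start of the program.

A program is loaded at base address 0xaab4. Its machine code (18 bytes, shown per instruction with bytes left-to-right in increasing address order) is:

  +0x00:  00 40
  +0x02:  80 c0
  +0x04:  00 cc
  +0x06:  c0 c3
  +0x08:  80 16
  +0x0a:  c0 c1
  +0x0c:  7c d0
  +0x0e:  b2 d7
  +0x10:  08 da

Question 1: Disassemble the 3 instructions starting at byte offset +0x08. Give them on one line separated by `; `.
+0x08: 80 16 ⇒ word 0x1680 (little)
  op=0x1680>>12=0x1 ⇒ shl (RR)
  rd: (w>>9)&0x7=0x3 → %r3
  rs: (w>>6)&0x7=0x2 → %r2
+0x0a: c0 c1 ⇒ word 0xc1c0 (little)
  op=0xc1c0>>12=0xc ⇒ or (RR)
  rd: (w>>9)&0x7=0x0 → %r0
  rs: (w>>6)&0x7=0x7 → %r7
+0x0c: 7c d0 ⇒ word 0xd07c (little)
  op=0xd07c>>12=0xd ⇒ shli (RI)
  rd: (w>>9)&0x7=0x0 → %r0
  imm: (w>>0)&0x1ff=0x7c → $124

shl %r3, %r2; or %r0, %r7; shli %r0, $124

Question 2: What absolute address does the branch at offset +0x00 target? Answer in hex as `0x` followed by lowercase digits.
+0x00: 00 40 ⇒ word 0x4000 (little)
  op=0x4000>>12=0x4 ⇒ call (J)
  [11:0] imm=0 = $0
  target = base 0xaab4 + off 0x00 + 2 + imm 0 = 0xaab6

0xaab6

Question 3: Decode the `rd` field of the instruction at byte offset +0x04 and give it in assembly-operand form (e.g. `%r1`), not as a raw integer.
%r6

off 0x04: read 00 cc as little → 0xcc00
  opcode bits[15:12]=0xc: or/RR
  [11:9] rd=6 = %r6
  [8:6] rs=0 = %r0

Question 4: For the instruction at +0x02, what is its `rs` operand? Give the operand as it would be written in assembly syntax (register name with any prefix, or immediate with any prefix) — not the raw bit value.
%r2

@+02  little-endian(80 c0) = 0xc080
  op=0xc080>>12=0xc ⇒ or (RR)
  rd: (w>>9)&0x7=0x0 → %r0
  rs: (w>>6)&0x7=0x2 → %r2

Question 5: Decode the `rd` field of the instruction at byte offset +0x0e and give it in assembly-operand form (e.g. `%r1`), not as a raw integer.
off 0x0e: read b2 d7 as little → 0xd7b2
  opcode bits[15:12]=0xd: shli/RI
  [11:9] rd=3 = %r3
  [8:0] imm=434 = $434

%r3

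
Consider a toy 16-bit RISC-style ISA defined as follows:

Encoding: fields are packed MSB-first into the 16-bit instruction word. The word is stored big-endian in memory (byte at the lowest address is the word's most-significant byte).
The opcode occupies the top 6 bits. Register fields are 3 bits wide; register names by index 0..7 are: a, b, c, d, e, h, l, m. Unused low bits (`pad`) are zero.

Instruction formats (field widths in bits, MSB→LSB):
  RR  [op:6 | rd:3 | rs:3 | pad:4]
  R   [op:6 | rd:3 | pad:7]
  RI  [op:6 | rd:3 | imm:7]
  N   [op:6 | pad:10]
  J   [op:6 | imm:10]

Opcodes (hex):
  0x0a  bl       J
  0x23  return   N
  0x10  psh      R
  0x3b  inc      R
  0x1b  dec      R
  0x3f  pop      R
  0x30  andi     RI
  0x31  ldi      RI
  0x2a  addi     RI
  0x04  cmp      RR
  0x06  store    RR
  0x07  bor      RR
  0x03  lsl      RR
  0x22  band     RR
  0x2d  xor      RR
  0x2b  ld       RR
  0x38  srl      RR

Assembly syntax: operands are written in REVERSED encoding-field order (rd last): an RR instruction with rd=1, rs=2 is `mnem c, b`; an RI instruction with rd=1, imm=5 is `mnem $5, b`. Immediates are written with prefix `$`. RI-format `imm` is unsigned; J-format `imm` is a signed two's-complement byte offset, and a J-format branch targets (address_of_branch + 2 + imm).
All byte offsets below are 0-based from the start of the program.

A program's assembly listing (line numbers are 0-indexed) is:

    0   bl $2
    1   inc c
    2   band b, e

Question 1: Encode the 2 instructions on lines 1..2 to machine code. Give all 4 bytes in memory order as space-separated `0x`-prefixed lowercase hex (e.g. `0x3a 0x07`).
0xed 0x00 0x8a 0x10

1. inc fields op=0x3b:6|rd=2:3|pad=0:7 → word ed00h → ed 00
2. band fields op=0x22:6|rd=4:3|rs=1:3|pad=0:4 → word 8a10h → 8a 10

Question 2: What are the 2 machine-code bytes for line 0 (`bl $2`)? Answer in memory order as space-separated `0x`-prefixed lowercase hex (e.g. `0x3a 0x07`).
0x28 0x02

line 0 (bl): pack op=0xa:6|imm=2:10 = 0x2802; big→ 28 02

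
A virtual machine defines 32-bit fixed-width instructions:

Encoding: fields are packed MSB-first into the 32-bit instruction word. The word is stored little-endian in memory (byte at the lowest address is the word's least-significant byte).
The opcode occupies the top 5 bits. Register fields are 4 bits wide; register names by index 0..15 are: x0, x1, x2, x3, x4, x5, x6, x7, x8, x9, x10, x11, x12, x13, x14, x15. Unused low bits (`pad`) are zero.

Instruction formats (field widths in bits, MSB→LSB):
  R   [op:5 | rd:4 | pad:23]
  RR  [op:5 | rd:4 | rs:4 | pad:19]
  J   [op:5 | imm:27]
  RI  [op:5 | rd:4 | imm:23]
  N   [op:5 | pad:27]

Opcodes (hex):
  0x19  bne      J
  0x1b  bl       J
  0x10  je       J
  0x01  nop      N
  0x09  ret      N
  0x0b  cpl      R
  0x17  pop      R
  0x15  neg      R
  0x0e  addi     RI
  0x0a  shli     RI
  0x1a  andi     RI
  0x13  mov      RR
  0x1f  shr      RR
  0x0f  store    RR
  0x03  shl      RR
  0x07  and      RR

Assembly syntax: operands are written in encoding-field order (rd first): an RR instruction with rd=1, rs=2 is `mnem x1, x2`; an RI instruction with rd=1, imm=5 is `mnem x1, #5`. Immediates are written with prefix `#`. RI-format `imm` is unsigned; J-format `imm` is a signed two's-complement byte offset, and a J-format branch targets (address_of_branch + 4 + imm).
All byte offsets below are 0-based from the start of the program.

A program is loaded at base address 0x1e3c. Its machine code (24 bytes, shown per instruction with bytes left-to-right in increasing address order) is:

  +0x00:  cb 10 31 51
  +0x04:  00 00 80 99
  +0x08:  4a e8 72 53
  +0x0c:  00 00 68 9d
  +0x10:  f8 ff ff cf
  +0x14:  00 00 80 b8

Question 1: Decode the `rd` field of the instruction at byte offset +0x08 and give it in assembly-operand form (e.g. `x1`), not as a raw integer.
x6

@+08  little-endian(4a e8 72 53) = 0x5372e84a
  op=0x5372e84a>>27=0xa ⇒ shli (RI)
  [26:23] rd=6 = x6
  [22:0] imm=7530570 = #7530570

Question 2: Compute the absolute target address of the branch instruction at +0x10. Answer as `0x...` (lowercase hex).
+0x10: f8 ff ff cf ⇒ word 0xcffffff8 (little)
  op=0xcffffff8>>27=0x19 ⇒ bne (J)
  imm: (w>>0)&0x7ffffff=0x7fffff8 (s27→-8) → #-8
  target = base 0x1e3c + off 0x10 + 4 + imm -8 = 0x1e48

0x1e48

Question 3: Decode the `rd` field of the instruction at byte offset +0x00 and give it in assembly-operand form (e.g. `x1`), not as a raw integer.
x2

[00] cb 10 31 51 → 0x513110cb
  opcode bits[31:27]=0xa: shli/RI
  [26:23] rd=2 = x2
  [22:0] imm=3215563 = #3215563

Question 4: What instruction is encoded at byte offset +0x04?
mov x3, x0

+0x04: 00 00 80 99 ⇒ word 0x99800000 (little)
  opcode bits[31:27]=0x13: mov/RR
  rd@[26:23]=0x3 ⇒ x3
  rs@[22:19]=0x0 ⇒ x0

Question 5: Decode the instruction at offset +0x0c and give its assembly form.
mov x10, x13

+0x0c: 00 00 68 9d ⇒ word 0x9d680000 (little)
  top 5b → 0x13 → mov [RR]
  rd: (w>>23)&0xf=0xa → x10
  rs: (w>>19)&0xf=0xd → x13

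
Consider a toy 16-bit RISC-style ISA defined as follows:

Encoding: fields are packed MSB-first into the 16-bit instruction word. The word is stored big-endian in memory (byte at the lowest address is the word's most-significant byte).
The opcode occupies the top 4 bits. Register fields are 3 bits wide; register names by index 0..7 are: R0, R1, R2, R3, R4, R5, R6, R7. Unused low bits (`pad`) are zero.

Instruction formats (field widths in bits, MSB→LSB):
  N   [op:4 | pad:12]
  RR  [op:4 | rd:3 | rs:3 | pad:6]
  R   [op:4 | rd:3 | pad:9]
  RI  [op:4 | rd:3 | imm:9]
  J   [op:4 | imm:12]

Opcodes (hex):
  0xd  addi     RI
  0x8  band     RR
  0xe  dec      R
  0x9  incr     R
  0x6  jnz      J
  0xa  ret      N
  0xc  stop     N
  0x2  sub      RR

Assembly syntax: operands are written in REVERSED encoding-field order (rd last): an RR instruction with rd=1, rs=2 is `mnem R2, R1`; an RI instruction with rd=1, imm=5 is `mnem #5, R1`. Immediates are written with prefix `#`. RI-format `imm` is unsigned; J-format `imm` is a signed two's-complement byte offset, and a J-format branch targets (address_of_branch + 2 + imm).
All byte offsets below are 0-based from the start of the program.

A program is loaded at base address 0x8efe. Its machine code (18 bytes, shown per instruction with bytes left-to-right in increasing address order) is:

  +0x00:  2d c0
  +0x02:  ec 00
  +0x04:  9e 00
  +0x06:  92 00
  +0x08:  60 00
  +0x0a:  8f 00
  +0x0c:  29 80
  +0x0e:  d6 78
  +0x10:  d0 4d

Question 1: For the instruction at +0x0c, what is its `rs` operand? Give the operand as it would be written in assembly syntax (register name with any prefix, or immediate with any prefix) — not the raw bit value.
R6

[0c] 29 80 → 0x2980
  top 4b → 0x2 → sub [RR]
  rd@[11:9]=0x4 ⇒ R4
  rs@[8:6]=0x6 ⇒ R6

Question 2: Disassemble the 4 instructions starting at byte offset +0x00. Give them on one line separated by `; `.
off 0x00: read 2d c0 as big → 0x2dc0
  op=0x2dc0>>12=0x2 ⇒ sub (RR)
  rd@[11:9]=0x6 ⇒ R6
  rs@[8:6]=0x7 ⇒ R7
off 0x02: read ec 00 as big → 0xec00
  op=0xec00>>12=0xe ⇒ dec (R)
  rd@[11:9]=0x6 ⇒ R6
off 0x04: read 9e 00 as big → 0x9e00
  op=0x9e00>>12=0x9 ⇒ incr (R)
  rd@[11:9]=0x7 ⇒ R7
off 0x06: read 92 00 as big → 0x9200
  op=0x9200>>12=0x9 ⇒ incr (R)
  rd@[11:9]=0x1 ⇒ R1

sub R7, R6; dec R6; incr R7; incr R1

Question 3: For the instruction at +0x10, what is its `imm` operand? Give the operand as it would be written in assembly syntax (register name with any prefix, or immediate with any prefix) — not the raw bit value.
+0x10: d0 4d ⇒ word 0xd04d (big)
  top 4b → 0xd → addi [RI]
  rd: (w>>9)&0x7=0x0 → R0
  imm: (w>>0)&0x1ff=0x4d → #77

#77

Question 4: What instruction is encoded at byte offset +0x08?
jnz #0

[08] 60 00 → 0x6000
  opcode bits[15:12]=0x6: jnz/J
  imm@[11:0]=0x0 ⇒ #0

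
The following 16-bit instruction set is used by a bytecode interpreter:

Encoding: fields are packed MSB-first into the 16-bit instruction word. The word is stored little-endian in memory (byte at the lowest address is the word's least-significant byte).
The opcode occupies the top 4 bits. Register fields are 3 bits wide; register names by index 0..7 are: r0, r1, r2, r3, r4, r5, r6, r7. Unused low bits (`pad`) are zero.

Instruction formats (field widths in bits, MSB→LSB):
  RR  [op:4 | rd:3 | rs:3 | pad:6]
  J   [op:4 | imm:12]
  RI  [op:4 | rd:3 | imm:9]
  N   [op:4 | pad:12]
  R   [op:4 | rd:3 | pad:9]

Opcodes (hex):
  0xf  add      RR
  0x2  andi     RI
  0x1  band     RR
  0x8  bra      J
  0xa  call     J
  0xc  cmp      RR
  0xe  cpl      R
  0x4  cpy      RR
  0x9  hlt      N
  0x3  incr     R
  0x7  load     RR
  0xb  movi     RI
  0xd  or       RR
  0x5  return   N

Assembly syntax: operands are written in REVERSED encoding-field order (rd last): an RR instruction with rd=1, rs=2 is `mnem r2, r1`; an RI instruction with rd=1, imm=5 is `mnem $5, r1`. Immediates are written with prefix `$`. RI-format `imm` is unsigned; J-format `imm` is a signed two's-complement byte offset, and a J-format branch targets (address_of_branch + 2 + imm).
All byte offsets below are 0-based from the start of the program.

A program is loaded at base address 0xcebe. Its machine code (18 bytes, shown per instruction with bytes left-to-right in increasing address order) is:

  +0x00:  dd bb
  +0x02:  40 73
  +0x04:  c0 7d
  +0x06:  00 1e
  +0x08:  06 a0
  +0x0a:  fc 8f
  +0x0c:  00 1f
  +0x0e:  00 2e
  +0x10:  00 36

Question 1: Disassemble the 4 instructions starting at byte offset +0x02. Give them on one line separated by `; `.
off 0x02: read 40 73 as little → 0x7340
  top 4b → 0x7 → load [RR]
  rd@[11:9]=0x1 ⇒ r1
  rs@[8:6]=0x5 ⇒ r5
off 0x04: read c0 7d as little → 0x7dc0
  top 4b → 0x7 → load [RR]
  rd@[11:9]=0x6 ⇒ r6
  rs@[8:6]=0x7 ⇒ r7
off 0x06: read 00 1e as little → 0x1e00
  top 4b → 0x1 → band [RR]
  rd@[11:9]=0x7 ⇒ r7
  rs@[8:6]=0x0 ⇒ r0
off 0x08: read 06 a0 as little → 0xa006
  top 4b → 0xa → call [J]
  imm@[11:0]=0x6 ⇒ $6

load r5, r1; load r7, r6; band r0, r7; call $6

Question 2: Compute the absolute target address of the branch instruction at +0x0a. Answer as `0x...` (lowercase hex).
0xcec6

[0a] fc 8f → 0x8ffc
  top 4b → 0x8 → bra [J]
  imm@[11:0]=0xffc (s12→-4) ⇒ $-4
  target = base 0xcebe + off 0x0a + 2 + imm -4 = 0xcec6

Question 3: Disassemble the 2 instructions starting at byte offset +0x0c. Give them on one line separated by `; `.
[0c] 00 1f → 0x1f00
  op=0x1f00>>12=0x1 ⇒ band (RR)
  rd@[11:9]=0x7 ⇒ r7
  rs@[8:6]=0x4 ⇒ r4
[0e] 00 2e → 0x2e00
  op=0x2e00>>12=0x2 ⇒ andi (RI)
  rd@[11:9]=0x7 ⇒ r7
  imm@[8:0]=0x0 ⇒ $0

band r4, r7; andi $0, r7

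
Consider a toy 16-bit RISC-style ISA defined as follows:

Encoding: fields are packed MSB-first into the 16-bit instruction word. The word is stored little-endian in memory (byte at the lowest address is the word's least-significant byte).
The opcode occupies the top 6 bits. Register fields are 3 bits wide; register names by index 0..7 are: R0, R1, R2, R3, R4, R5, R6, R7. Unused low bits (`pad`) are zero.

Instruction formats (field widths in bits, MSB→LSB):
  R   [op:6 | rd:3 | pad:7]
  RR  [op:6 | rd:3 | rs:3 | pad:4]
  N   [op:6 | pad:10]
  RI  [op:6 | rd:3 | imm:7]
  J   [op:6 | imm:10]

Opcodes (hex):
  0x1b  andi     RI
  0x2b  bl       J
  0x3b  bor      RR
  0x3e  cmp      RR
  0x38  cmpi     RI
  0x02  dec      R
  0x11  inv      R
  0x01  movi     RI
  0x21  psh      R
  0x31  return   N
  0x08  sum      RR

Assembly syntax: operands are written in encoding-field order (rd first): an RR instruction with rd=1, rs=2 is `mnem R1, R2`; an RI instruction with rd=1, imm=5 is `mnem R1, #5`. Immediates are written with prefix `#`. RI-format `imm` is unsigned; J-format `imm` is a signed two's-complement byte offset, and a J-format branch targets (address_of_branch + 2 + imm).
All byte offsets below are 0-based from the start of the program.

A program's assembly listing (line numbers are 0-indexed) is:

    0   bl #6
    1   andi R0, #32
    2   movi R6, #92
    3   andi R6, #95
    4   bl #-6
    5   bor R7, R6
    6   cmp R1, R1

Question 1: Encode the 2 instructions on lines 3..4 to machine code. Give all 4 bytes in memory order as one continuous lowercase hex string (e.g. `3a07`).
3. andi fields op=0x1b:6|rd=6:3|imm=95:7 → word 6f5fh → 5f 6f
4. bl fields op=0x2b:6|imm=-6:10 → word affah → fa af

5f6ffaaf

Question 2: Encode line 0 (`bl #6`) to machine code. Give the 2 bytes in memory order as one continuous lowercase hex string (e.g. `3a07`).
0. bl fields op=0x2b:6|imm=6:10 → word ac06h → 06 ac

06ac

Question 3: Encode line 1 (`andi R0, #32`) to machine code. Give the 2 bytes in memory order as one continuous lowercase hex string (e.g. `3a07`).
206c

line 1 (andi): pack op=0x1b:6|rd=0:3|imm=32:7 = 0x6c20; little→ 20 6c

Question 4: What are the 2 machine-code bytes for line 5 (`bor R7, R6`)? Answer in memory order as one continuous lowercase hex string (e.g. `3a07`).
line 5 (bor): pack op=0x3b:6|rd=7:3|rs=6:3|pad=0:4 = 0xefe0; little→ e0 ef

e0ef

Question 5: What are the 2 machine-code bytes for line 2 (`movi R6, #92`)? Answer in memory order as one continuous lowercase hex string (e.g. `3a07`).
L2: movi op=0x1:6|rd=6:3|imm=92:7 ⇒ 0x075c ⇒ little 5c 07

5c07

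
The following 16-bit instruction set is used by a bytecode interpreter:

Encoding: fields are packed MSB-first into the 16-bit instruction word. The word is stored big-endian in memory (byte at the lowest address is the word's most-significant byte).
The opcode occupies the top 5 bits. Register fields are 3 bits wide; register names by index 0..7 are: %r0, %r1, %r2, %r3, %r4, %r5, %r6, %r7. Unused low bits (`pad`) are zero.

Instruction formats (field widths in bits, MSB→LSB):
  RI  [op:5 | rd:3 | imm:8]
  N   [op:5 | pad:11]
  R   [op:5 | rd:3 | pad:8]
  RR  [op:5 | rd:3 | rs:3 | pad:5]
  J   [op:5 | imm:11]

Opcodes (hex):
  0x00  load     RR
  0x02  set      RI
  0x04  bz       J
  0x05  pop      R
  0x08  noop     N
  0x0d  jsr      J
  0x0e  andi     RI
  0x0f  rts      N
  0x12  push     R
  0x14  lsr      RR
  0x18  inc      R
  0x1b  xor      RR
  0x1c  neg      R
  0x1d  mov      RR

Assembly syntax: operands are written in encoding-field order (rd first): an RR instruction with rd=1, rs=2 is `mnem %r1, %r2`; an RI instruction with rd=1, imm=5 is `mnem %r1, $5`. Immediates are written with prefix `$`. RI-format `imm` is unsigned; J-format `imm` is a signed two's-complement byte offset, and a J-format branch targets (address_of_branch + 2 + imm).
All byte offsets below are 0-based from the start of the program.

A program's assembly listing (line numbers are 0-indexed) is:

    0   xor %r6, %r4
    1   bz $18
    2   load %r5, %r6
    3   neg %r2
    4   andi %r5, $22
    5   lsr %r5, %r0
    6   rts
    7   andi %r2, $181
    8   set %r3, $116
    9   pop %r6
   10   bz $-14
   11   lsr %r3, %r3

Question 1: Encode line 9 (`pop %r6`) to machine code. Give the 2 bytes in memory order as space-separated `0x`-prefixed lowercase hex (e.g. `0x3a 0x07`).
9. pop fields op=0x5:5|rd=6:3|pad=0:8 → word 2e00h → 2e 00

0x2e 0x00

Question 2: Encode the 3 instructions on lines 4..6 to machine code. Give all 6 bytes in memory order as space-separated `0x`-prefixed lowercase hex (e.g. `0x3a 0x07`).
line 4 (andi): pack op=0xe:5|rd=5:3|imm=22:8 = 0x7516; big→ 75 16
line 5 (lsr): pack op=0x14:5|rd=5:3|rs=0:3|pad=0:5 = 0xa500; big→ a5 00
line 6 (rts): pack op=0xf:5|pad=0:11 = 0x7800; big→ 78 00

0x75 0x16 0xa5 0x00 0x78 0x00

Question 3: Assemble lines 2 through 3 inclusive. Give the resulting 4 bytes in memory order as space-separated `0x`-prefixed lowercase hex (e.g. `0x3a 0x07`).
0x05 0xc0 0xe2 0x00

L2: load op=0x0:5|rd=5:3|rs=6:3|pad=0:5 ⇒ 0x05c0 ⇒ big 05 c0
L3: neg op=0x1c:5|rd=2:3|pad=0:8 ⇒ 0xe200 ⇒ big e2 00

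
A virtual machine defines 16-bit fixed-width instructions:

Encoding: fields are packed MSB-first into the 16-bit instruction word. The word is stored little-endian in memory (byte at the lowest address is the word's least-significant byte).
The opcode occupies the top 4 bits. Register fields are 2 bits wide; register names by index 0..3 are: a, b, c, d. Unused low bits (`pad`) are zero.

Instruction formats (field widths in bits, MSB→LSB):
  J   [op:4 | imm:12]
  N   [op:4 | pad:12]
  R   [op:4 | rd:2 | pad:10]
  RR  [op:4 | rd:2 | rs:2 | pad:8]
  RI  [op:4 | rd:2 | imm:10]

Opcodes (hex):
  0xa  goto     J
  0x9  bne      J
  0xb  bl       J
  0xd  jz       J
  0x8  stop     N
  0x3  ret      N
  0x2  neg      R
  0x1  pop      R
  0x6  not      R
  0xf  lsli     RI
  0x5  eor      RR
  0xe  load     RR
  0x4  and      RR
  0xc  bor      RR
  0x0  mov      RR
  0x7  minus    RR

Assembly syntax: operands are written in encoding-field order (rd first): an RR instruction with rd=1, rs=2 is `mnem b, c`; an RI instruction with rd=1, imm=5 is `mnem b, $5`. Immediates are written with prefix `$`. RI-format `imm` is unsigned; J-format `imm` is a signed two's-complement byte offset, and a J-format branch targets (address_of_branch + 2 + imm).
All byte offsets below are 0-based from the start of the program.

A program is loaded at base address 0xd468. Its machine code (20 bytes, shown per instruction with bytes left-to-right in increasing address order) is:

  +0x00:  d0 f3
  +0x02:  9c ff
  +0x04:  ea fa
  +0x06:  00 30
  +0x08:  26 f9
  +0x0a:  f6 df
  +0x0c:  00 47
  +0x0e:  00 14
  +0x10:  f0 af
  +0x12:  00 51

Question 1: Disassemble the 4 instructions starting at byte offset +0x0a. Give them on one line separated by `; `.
+0x0a: f6 df ⇒ word 0xdff6 (little)
  opcode bits[15:12]=0xd: jz/J
  [11:0] imm=4086 (s12→-10) = $-10
+0x0c: 00 47 ⇒ word 0x4700 (little)
  opcode bits[15:12]=0x4: and/RR
  [11:10] rd=1 = b
  [9:8] rs=3 = d
+0x0e: 00 14 ⇒ word 0x1400 (little)
  opcode bits[15:12]=0x1: pop/R
  [11:10] rd=1 = b
+0x10: f0 af ⇒ word 0xaff0 (little)
  opcode bits[15:12]=0xa: goto/J
  [11:0] imm=4080 (s12→-16) = $-16

jz $-10; and b, d; pop b; goto $-16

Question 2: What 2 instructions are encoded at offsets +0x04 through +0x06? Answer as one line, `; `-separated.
+0x04: ea fa ⇒ word 0xfaea (little)
  top 4b → 0xf → lsli [RI]
  rd@[11:10]=0x2 ⇒ c
  imm@[9:0]=0x2ea ⇒ $746
+0x06: 00 30 ⇒ word 0x3000 (little)
  top 4b → 0x3 → ret [N]

lsli c, $746; ret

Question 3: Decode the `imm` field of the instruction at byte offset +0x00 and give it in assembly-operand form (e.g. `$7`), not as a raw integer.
@+00  little-endian(d0 f3) = 0xf3d0
  opcode bits[15:12]=0xf: lsli/RI
  [11:10] rd=0 = a
  [9:0] imm=976 = $976

$976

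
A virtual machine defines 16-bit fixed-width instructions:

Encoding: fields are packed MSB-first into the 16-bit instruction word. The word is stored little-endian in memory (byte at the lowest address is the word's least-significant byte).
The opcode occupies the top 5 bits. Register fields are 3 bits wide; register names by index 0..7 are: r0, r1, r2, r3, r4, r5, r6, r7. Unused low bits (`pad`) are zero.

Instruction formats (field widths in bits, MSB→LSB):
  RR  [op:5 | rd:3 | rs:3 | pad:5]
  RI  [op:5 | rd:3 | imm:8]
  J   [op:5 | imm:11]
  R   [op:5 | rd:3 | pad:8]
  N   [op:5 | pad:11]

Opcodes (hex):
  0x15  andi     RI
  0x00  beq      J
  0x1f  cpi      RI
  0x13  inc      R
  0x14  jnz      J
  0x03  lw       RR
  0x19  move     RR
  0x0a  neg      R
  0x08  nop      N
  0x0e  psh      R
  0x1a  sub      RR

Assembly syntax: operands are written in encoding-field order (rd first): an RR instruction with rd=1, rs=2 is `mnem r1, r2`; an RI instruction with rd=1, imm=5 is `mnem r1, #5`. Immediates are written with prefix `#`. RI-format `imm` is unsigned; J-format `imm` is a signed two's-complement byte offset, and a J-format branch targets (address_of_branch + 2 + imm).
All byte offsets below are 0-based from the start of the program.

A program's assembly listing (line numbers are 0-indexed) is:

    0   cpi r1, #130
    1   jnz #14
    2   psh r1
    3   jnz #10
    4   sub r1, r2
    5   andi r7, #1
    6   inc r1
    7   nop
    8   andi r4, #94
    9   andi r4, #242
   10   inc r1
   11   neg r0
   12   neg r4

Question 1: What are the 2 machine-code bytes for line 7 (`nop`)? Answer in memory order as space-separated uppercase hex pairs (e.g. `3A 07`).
00 40

line 7 (nop): pack op=0x8:5|pad=0:11 = 0x4000; little→ 00 40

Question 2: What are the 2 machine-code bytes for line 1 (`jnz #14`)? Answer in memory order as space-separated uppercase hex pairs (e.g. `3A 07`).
0E A0

1. jnz fields op=0x14:5|imm=14:11 → word a00eh → 0e a0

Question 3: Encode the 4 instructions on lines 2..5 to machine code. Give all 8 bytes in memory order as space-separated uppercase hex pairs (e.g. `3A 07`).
line 2 (psh): pack op=0xe:5|rd=1:3|pad=0:8 = 0x7100; little→ 00 71
line 3 (jnz): pack op=0x14:5|imm=10:11 = 0xa00a; little→ 0a a0
line 4 (sub): pack op=0x1a:5|rd=1:3|rs=2:3|pad=0:5 = 0xd140; little→ 40 d1
line 5 (andi): pack op=0x15:5|rd=7:3|imm=1:8 = 0xaf01; little→ 01 af

00 71 0A A0 40 D1 01 AF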